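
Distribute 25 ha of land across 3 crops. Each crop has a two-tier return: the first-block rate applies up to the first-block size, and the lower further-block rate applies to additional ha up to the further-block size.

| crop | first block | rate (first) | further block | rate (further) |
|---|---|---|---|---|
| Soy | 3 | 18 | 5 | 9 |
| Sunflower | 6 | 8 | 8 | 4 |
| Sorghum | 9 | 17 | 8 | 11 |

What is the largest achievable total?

Treat each block as its own option and order by rate: Soy/tier1 18 > Sorghum/tier1 17 > Sorghum/tier2 11 > Soy/tier2 9 > Sunflower/tier1 8 > Sunflower/tier2 4.
Fill Soy tier1 block (3 at 18) ; 22 left.
Fill Sorghum tier1 block (9 at 17) ; 13 left.
Sorghum/tier2 (11): +8 ; 5 left.
Soy/tier2 (9): +5 ; 0 left.
Total = 18×3 + 17×9 + 11×8 + 9×5 = 340.

340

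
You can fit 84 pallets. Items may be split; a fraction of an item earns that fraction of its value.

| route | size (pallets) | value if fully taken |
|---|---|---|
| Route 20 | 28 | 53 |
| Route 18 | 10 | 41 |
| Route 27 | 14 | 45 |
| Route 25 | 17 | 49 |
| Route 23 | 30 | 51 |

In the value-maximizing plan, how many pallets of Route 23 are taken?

15

Rank by value-to-size ratio: Route 18 41/10≈4.1, Route 27 45/14≈3.21, Route 25 49/17≈2.88, Route 20 53/28≈1.89, Route 23 51/30≈1.7.
All 10 pallets of Route 18 fit (value 41) ; 74 remain.
All 14 pallets of Route 27 fit (value 45) ; 60 remain.
All 17 pallets of Route 25 fit (value 49) ; 43 remain.
Take all of Route 20 (28 pallets, value 53) ; 15 pallets left.
15 pallets left: a 15/30 share of Route 23 gives 51×15/30 = 25.5.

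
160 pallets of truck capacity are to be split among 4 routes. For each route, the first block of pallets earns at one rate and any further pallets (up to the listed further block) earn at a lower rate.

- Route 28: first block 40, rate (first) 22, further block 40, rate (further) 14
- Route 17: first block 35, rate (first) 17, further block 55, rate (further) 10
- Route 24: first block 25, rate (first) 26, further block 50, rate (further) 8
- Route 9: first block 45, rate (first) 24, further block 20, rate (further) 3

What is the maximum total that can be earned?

3415

Treat each block as its own option and order by rate: Route 24/tier1 26 > Route 9/tier1 24 > Route 28/tier1 22 > Route 17/tier1 17 > Route 28/tier2 14 > Route 17/tier2 10 > Route 24/tier2 8 > Route 9/tier2 3.
Route 24/tier1 (26): +25 → 135 left.
Route 9/tier1 (24): +45 → 90 left.
Route 28/tier1 (22): +40 → 50 left.
Fill Route 17 tier1 block (35 at 17) → 15 left.
Route 28/tier2: +15 of 40 at 14; pool empty.
Total = 26×25 + 24×45 + 22×40 + 17×35 + 14×15 = 3415.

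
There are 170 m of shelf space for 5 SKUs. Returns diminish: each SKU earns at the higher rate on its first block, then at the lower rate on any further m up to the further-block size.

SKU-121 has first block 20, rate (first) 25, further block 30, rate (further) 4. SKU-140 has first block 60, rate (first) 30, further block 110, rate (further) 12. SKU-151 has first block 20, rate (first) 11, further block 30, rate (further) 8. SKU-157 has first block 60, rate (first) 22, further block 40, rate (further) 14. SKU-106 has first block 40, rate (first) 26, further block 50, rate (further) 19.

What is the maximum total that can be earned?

4440

Order all 10 blocks by rate: SKU-140/first 30 > SKU-106/first 26 > SKU-121/first 25 > SKU-157/first 22 > SKU-106/second 19 > SKU-157/second 14 > SKU-140/second 12 > SKU-151/first 11 > SKU-151/second 8 > SKU-121/second 4.
SKU-140 first at 30: fill all 60 — 110 left.
Fill SKU-106 first block (40 at 26) — 70 left.
SKU-121 first at 25: fill all 20 — 50 left.
SKU-157/first: +50 of 60 at 22; pool empty.
Total = 30×60 + 26×40 + 25×20 + 22×50 = 4440.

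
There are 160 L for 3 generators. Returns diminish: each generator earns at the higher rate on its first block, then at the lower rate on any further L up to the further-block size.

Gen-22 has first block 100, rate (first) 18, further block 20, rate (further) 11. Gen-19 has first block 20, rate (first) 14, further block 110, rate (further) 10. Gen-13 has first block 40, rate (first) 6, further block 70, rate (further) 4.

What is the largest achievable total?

Rank every tier by rate: Gen-22/T1 18 > Gen-19/T1 14 > Gen-22/T2 11 > Gen-19/T2 10 > Gen-13/T1 6 > Gen-13/T2 4.
Gen-22 T1 at 18: fill all 100 → 60 left.
Fill Gen-19 T1 block (20 at 14) → 40 left.
Gen-22 T2 at 11: fill all 20 → 20 left.
Gen-19 T2 at 10: only 20 left, fill 20.
Total = 18×100 + 14×20 + 11×20 + 10×20 = 2500.

2500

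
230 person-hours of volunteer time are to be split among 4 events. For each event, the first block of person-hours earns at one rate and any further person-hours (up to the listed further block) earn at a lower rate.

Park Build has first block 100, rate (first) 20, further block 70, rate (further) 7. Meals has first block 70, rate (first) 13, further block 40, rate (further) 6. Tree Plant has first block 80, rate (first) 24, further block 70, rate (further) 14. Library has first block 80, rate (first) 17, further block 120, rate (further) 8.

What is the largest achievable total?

4770

Rank every tier by rate: Tree Plant/first 24 > Park Build/first 20 > Library/first 17 > Tree Plant/second 14 > Meals/first 13 > Library/second 8 > Park Build/second 7 > Meals/second 6.
Tree Plant first at 24: fill all 80 ; 150 left.
Park Build first at 20: fill all 100 ; 50 left.
50 remain; put them into Library first at 17.
Total = 24×80 + 20×100 + 17×50 = 4770.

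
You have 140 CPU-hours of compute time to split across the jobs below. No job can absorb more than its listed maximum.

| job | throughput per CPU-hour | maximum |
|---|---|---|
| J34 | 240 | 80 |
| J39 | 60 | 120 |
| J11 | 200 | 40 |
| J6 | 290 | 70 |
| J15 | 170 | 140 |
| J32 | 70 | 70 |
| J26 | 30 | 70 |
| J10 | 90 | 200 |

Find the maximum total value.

Order the jobs by throughput per CPU-hour: J6 290 > J34 240 > J11 200 > J15 170 > J10 90 > J32 70 > J39 60 > J26 30.
J6 takes 70 to reach its cap of 70 ; 70 left.
J34 has room for 80 but only 70 remain, so it gets 70.
Total = 240×70 + 290×70 = 37100.

37100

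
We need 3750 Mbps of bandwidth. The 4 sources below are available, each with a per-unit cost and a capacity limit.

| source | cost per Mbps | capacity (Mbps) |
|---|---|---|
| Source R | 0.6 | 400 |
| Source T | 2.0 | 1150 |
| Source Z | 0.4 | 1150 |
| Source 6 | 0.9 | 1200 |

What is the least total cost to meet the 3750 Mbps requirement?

Fill from the cheapest source first.
Take 1150 from Source Z at 0.4 → need 2600 more.
Take 400 from Source R at 0.6 → need 2200 more.
Source 6 at 0.9: take all 1200 Mbps → 1000 still needed.
Source T (2.0): take the remaining 1000 → done.
Cost = 1150×0.4 + 400×0.6 + 1200×0.9 + 1000×2.0 = 3780.

3780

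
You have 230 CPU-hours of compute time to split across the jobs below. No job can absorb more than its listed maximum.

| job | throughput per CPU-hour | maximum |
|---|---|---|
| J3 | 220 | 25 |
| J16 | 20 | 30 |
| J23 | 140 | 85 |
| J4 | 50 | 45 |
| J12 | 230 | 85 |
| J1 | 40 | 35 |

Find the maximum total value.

38700

Rank by throughput per CPU-hour: J12 230 > J3 220 > J23 140 > J4 50 > J1 40 > J16 20.
J12 takes 85 to reach its cap of 85 — 145 left.
J3: +25 to 25 (cap) — 120 left.
J23 takes 85 to reach its cap of 85 — 35 left.
J4 has room for 45 but only 35 remain, so it gets 35.
Total = 220×25 + 140×85 + 50×35 + 230×85 = 38700.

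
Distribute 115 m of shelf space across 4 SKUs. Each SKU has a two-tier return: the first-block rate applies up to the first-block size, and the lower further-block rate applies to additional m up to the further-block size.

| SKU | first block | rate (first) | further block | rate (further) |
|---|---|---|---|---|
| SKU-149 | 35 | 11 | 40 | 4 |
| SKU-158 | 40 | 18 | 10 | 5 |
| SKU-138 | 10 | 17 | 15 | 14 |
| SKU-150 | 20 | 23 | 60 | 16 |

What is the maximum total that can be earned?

Rank every tier by rate: SKU-150/tier1 23 > SKU-158/tier1 18 > SKU-138/tier1 17 > SKU-150/tier2 16 > SKU-138/tier2 14 > SKU-149/tier1 11 > SKU-158/tier2 5 > SKU-149/tier2 4.
Fill SKU-150 tier1 block (20 at 23) → 95 left.
SKU-158/tier1 (18): +40 → 55 left.
SKU-138 tier1 at 17: fill all 10 → 45 left.
SKU-150 tier2 at 16: only 45 left, fill 45.
Total = 23×20 + 18×40 + 17×10 + 16×45 = 2070.

2070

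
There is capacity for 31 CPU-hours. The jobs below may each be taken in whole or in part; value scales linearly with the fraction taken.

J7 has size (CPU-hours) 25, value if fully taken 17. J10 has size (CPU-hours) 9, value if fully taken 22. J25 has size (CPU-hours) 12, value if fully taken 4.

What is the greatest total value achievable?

Best value per unit of size first: J10 22/9≈2.44, J7 17/25≈0.68, J25 4/12≈0.333.
All 9 CPU-hours of J10 fit (value 22) ; 22 remain.
Only 22 CPU-hours remain; take 22/25 of J7 for value 17×22/25 = 14.96.
Total value = 36.96.

36.96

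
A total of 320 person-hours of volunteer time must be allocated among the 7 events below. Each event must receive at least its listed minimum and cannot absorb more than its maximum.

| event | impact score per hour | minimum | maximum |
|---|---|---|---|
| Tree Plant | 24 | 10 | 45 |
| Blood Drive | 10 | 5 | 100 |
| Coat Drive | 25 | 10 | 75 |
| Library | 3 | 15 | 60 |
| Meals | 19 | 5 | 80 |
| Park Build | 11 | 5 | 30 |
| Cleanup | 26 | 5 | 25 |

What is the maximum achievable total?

Meeting every minimum uses 10+5+10+15+5+5+5 = 55 person-hours, leaving 265.
Order the events by impact score per hour: Cleanup 26 > Coat Drive 25 > Tree Plant 24 > Meals 19 > Park Build 11 > Blood Drive 10 > Library 3.
Give Cleanup 20 more to hit its cap of 25 → 245 left.
Coat Drive: +65 to 75 (cap) → 180 left.
Tree Plant takes 35 more to reach its cap of 45 → 145 left.
Meals: +75 to 80 (cap) → 70 left.
Park Build takes 25 more to reach its cap of 30 → 45 left.
Blood Drive: +45 (room for 95) → 50. Pool exhausted.
Total = 24×45 + 10×50 + 25×75 + 3×15 + 19×80 + 11×30 + 26×25 = 6000.

6000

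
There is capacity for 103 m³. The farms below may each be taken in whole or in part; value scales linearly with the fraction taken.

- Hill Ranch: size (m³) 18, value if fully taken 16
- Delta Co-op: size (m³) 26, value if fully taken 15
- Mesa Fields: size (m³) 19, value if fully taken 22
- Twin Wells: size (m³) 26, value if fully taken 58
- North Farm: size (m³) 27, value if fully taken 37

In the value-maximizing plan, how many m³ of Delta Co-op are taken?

13

Rank by value-to-size ratio: Twin Wells 58/26≈2.23, North Farm 37/27≈1.37, Mesa Fields 22/19≈1.16, Hill Ranch 16/18≈0.889, Delta Co-op 15/26≈0.577.
All 26 m³ of Twin Wells fit (value 58) → 77 remain.
North Farm: take in full, 27 m³ for value 37 → 50 left.
All 19 m³ of Mesa Fields fit (value 22) → 31 remain.
Take all of Hill Ranch (18 m³, value 16) → 13 m³ left.
Fill the last 13 m³ with part of Delta Co-op: 13/26 of it earns 7.5.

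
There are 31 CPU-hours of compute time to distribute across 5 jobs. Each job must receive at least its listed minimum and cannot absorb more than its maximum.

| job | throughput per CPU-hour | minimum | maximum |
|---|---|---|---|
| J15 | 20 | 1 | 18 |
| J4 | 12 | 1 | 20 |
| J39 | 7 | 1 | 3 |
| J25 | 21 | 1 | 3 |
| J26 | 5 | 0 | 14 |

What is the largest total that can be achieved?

538

Meeting every minimum uses 1+1+1+1+0 = 4 CPU-hours, leaving 27.
Highest throughput per CPU-hour first: J25 21 > J15 20 > J4 12 > J39 7 > J26 5.
J25: +2 to 3 (cap) → 25 left.
J15: +17 to 18 (cap) → 8 left.
Only 8 left; J4 takes them to reach 9.
Total = 20×18 + 12×9 + 7×1 + 21×3 = 538.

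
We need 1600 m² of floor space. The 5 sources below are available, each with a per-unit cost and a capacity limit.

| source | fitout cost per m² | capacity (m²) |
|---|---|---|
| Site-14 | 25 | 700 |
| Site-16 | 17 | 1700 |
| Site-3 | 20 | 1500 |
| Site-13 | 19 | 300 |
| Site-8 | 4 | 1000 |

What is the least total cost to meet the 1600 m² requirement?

14200

Cheapest first:
Site-8 (4): use full 1000 — 600 m² to go.
Site-16 at 17: take 600 of its 1700 — requirement met.
Site-13, Site-3, Site-14: unused.
Cost = 1000×4 + 600×17 = 14200.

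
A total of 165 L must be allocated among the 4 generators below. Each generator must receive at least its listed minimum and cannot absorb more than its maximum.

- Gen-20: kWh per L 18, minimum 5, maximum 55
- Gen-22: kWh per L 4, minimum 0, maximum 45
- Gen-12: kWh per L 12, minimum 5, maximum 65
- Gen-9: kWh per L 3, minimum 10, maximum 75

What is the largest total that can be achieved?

1940

Meeting every minimum uses 5+0+5+10 = 20 L, leaving 145.
Order the generators by kWh per L: Gen-20 18 > Gen-12 12 > Gen-22 4 > Gen-9 3.
Gen-20 takes 50 more to reach its cap of 55 → 95 left.
Give Gen-12 60 more to hit its cap of 65 → 35 left.
Only 35 left; Gen-22 takes them to reach 35.
Total = 18×55 + 4×35 + 12×65 + 3×10 = 1940.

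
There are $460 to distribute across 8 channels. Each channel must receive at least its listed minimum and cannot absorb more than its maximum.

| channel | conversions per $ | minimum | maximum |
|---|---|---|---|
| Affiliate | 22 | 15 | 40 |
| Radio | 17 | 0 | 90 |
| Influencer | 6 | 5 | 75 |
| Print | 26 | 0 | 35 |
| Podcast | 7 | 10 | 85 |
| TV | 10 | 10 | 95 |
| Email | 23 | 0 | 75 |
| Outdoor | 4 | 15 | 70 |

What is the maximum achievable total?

6800

Meeting every minimum uses 15+0+5+0+10+10+0+15 = 55 $, leaving 405.
Rank by conversions per $: Print 26 > Email 23 > Affiliate 22 > Radio 17 > TV 10 > Podcast 7 > Influencer 6 > Outdoor 4.
Print takes 35 more to reach its cap of 35 ; 370 left.
Give Email 75 more to hit its cap of 75 ; 295 left.
Affiliate: +25 to 40 (cap) ; 270 left.
Radio takes 90 more to reach its cap of 90 ; 180 left.
TV: +85 to 95 (cap) ; 95 left.
Podcast: +75 to 85 (cap) ; 20 left.
Influencer: +20 (room for 70) → 25. Pool exhausted.
Total = 22×40 + 17×90 + 6×25 + 26×35 + 7×85 + 10×95 + 23×75 + 4×15 = 6800.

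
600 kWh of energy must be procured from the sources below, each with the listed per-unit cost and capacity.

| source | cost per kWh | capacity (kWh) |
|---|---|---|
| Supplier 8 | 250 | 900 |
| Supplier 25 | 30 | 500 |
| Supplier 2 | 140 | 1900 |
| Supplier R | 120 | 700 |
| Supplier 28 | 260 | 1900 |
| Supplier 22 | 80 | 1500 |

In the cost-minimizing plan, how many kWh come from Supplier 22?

100

Fill from the cheapest source first.
Take 500 from Supplier 25 at 30 ; need 100 more.
Supplier 22 at 80: take 100 of its 1500 ; requirement met.
Supplier R, Supplier 2, Supplier 8, Supplier 28: unused.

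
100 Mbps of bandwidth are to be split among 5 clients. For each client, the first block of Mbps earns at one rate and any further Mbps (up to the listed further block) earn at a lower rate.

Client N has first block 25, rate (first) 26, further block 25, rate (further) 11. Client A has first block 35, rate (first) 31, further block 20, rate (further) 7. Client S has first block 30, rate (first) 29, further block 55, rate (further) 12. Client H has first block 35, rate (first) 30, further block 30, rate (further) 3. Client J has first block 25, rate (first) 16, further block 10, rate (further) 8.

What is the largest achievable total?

Order all 10 blocks by rate: Client A/tier1 31 > Client H/tier1 30 > Client S/tier1 29 > Client N/tier1 26 > Client J/tier1 16 > Client S/tier2 12 > Client N/tier2 11 > Client J/tier2 8 > Client A/tier2 7 > Client H/tier2 3.
Client A/tier1 (31): +35 ; 65 left.
Fill Client H tier1 block (35 at 30) ; 30 left.
Fill Client S tier1 block (30 at 29) ; 0 left.
Total = 31×35 + 30×35 + 29×30 = 3005.

3005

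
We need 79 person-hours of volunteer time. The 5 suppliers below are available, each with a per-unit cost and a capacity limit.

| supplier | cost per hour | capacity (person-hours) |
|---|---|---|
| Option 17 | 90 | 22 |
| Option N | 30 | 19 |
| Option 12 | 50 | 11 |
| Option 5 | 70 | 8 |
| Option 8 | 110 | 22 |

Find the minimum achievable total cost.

5750

Cheapest first:
Option N (30): use full 19 ; 60 person-hours to go.
Option 12 at 50: take all 11 person-hours ; 49 still needed.
Option 5 (70): use full 8 ; 41 person-hours to go.
Option 17 at 90: take all 22 person-hours ; 19 still needed.
Option 8 at 110: take 19 of its 22 ; requirement met.
Cost = 19×30 + 11×50 + 8×70 + 22×90 + 19×110 = 5750.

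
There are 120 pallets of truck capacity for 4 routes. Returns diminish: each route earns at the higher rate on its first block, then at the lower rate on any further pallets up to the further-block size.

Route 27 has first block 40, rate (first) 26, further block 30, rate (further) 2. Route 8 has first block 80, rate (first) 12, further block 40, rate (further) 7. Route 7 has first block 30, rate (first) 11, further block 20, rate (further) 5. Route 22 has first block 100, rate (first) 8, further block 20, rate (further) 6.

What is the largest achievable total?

Rank every tier by rate: Route 27/T1 26 > Route 8/T1 12 > Route 7/T1 11 > Route 22/T1 8 > Route 8/T2 7 > Route 22/T2 6 > Route 7/T2 5 > Route 27/T2 2.
Fill Route 27 T1 block (40 at 26) ; 80 left.
Route 8 T1 at 12: fill all 80 ; 0 left.
Total = 26×40 + 12×80 = 2000.

2000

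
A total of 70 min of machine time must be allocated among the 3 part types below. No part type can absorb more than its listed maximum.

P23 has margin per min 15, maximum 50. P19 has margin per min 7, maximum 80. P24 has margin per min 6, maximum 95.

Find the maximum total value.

Highest margin per min first: P23 15 > P19 7 > P24 6.
P23 takes 50 to reach its cap of 50 — 20 left.
Only 20 left; P19 takes them to reach 20.
Total = 15×50 + 7×20 = 890.

890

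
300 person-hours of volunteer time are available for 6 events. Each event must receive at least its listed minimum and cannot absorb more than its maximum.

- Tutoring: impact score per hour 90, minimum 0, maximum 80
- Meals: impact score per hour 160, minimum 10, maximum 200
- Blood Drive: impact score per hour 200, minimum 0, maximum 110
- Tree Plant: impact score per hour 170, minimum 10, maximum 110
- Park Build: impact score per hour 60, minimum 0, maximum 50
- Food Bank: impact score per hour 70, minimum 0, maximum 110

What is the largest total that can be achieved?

53500

Meeting every minimum uses 0+10+0+10+0+0 = 20 person-hours, leaving 280.
Rank by impact score per hour: Blood Drive 200 > Tree Plant 170 > Meals 160 > Tutoring 90 > Food Bank 70 > Park Build 60.
Blood Drive takes 110 more to reach its cap of 110 — 170 left.
Tree Plant takes 100 more to reach its cap of 110 — 70 left.
Meals has room for 190 more but only 70 remain, so it gets 80.
Total = 160×80 + 200×110 + 170×110 = 53500.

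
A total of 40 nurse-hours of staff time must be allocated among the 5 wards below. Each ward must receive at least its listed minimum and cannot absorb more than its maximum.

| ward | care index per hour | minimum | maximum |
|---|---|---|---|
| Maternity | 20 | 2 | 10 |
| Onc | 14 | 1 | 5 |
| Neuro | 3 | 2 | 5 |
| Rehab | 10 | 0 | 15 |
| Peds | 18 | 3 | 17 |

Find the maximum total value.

Meeting every minimum uses 2+1+2+0+3 = 8 nurse-hours, leaving 32.
Highest care index per hour first: Maternity 20 > Peds 18 > Onc 14 > Rehab 10 > Neuro 3.
Maternity takes 8 more to reach its cap of 10 ; 24 left.
Give Peds 14 more to hit its cap of 17 ; 10 left.
Onc takes 4 more to reach its cap of 5 ; 6 left.
Rehab: +6 (room for 15) → 6. Pool exhausted.
Total = 20×10 + 14×5 + 3×2 + 10×6 + 18×17 = 642.

642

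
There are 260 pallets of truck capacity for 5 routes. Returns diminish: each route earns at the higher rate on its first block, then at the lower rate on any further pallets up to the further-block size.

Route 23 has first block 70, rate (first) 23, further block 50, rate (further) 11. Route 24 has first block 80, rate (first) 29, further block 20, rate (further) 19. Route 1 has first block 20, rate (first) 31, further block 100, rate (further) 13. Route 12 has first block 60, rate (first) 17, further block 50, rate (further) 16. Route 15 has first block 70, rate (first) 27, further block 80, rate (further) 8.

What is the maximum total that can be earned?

Treat each block as its own option and order by rate: Route 1/first 31 > Route 24/first 29 > Route 15/first 27 > Route 23/first 23 > Route 24/second 19 > Route 12/first 17 > Route 12/second 16 > Route 1/second 13 > Route 23/second 11 > Route 15/second 8.
Route 1 first at 31: fill all 20 ; 240 left.
Route 24 first at 29: fill all 80 ; 160 left.
Fill Route 15 first block (70 at 27) ; 90 left.
Route 23 first at 23: fill all 70 ; 20 left.
Route 24 second at 19: fill all 20 ; 0 left.
Total = 31×20 + 29×80 + 27×70 + 23×70 + 19×20 = 6820.

6820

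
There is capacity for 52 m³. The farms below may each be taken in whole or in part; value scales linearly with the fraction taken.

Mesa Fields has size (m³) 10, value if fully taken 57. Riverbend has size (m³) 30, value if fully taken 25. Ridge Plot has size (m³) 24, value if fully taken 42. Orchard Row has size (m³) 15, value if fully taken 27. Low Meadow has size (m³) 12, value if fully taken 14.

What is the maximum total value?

Best value per unit of size first: Mesa Fields 57/10≈5.7, Orchard Row 27/15≈1.8, Ridge Plot 42/24≈1.75, Low Meadow 14/12≈1.17, Riverbend 25/30≈0.833.
Take all of Mesa Fields (10 m³, value 57) — 42 m³ left.
Take all of Orchard Row (15 m³, value 27) — 27 m³ left.
Ridge Plot: take in full, 24 m³ for value 42 — 3 left.
Fill the last 3 m³ with part of Low Meadow: 3/12 of it earns 3.5.
Total value = 129.5.

129.5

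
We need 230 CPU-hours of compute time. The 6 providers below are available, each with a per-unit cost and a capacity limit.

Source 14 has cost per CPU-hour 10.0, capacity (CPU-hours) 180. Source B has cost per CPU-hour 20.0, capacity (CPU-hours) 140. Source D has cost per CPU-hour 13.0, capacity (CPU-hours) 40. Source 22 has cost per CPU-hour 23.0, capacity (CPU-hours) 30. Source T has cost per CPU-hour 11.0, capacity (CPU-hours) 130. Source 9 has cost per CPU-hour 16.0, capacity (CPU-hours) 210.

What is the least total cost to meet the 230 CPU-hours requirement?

2350

Use providers in increasing cost order.
Source 14 at 10.0: take all 180 CPU-hours → 50 still needed.
Take 50 from Source T at 11.0 to finish.
Source D, Source 9, Source B, Source 22: unused.
Cost = 180×10.0 + 50×11.0 = 2350.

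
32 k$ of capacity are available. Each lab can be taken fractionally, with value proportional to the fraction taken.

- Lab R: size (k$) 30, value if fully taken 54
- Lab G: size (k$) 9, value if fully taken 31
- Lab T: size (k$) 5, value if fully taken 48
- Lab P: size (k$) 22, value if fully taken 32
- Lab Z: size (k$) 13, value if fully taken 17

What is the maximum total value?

111.4

Best value per unit of size first: Lab T 48/5≈9.6, Lab G 31/9≈3.44, Lab R 54/30≈1.8, Lab P 32/22≈1.45, Lab Z 17/13≈1.31.
Take all of Lab T (5 k$, value 48) → 27 k$ left.
Lab G: take in full, 9 k$ for value 31 → 18 left.
18 k$ left: a 18/30 share of Lab R gives 54×18/30 = 32.4.
Total value = 111.4.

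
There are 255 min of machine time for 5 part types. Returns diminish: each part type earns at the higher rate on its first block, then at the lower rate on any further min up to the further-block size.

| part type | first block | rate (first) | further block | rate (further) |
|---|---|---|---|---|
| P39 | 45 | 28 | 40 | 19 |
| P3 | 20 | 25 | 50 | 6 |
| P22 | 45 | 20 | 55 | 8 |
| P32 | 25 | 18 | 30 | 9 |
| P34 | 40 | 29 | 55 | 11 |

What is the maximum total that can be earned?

5470

Order all 10 blocks by rate: P34/tier1 29 > P39/tier1 28 > P3/tier1 25 > P22/tier1 20 > P39/tier2 19 > P32/tier1 18 > P34/tier2 11 > P32/tier2 9 > P22/tier2 8 > P3/tier2 6.
P34 tier1 at 29: fill all 40 — 215 left.
Fill P39 tier1 block (45 at 28) — 170 left.
P3 tier1 at 25: fill all 20 — 150 left.
P22/tier1 (20): +45 — 105 left.
P39 tier2 at 19: fill all 40 — 65 left.
P32 tier1 at 18: fill all 25 — 40 left.
40 remain; put them into P34 tier2 at 11.
Total = 29×40 + 28×45 + 25×20 + 20×45 + 19×40 + 18×25 + 11×40 = 5470.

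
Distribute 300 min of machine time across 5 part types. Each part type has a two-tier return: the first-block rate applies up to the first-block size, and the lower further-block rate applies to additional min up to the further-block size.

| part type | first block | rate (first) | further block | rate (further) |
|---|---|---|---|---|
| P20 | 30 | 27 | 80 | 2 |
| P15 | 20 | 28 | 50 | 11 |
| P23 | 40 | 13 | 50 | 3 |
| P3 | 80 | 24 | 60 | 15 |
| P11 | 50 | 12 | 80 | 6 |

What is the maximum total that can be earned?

Rank every tier by rate: P15/tier1 28 > P20/tier1 27 > P3/tier1 24 > P3/tier2 15 > P23/tier1 13 > P11/tier1 12 > P15/tier2 11 > P11/tier2 6 > P23/tier2 3 > P20/tier2 2.
P15 tier1 at 28: fill all 20 ; 280 left.
P20 tier1 at 27: fill all 30 ; 250 left.
P3/tier1 (24): +80 ; 170 left.
Fill P3 tier2 block (60 at 15) ; 110 left.
P23 tier1 at 13: fill all 40 ; 70 left.
P11/tier1 (12): +50 ; 20 left.
P15 tier2 at 11: only 20 left, fill 20.
Total = 28×20 + 27×30 + 24×80 + 15×60 + 13×40 + 12×50 + 11×20 = 5530.

5530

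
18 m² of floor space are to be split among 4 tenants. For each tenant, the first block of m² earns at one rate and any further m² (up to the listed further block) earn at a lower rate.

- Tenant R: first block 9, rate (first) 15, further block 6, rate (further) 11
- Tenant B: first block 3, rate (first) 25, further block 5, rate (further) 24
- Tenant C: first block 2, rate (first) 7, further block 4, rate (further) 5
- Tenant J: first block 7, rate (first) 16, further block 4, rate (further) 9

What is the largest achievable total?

Rank every tier by rate: Tenant B/tier1 25 > Tenant B/tier2 24 > Tenant J/tier1 16 > Tenant R/tier1 15 > Tenant R/tier2 11 > Tenant J/tier2 9 > Tenant C/tier1 7 > Tenant C/tier2 5.
Fill Tenant B tier1 block (3 at 25) ; 15 left.
Fill Tenant B tier2 block (5 at 24) ; 10 left.
Tenant J/tier1 (16): +7 ; 3 left.
Tenant R/tier1: +3 of 9 at 15; pool empty.
Total = 25×3 + 24×5 + 16×7 + 15×3 = 352.

352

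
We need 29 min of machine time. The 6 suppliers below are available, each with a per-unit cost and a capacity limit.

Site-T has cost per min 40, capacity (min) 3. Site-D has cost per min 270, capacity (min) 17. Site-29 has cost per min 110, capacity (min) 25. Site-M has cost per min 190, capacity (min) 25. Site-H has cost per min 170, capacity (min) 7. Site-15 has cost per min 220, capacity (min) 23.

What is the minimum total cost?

3040

Cheapest first:
Site-T (40): use full 3 ; 26 min to go.
Take 25 from Site-29 at 110 ; need 1 more.
Site-H (170): take the remaining 1 ; done.
Site-M, Site-15, Site-D: unused.
Cost = 3×40 + 25×110 + 1×170 = 3040.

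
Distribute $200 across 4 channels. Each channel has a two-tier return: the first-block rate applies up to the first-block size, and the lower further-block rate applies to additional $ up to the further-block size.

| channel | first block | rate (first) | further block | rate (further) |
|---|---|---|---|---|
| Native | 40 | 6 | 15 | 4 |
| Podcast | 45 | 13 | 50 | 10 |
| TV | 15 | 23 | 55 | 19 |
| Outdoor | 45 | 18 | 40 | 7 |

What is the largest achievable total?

3185

Treat each block as its own option and order by rate: TV/first 23 > TV/second 19 > Outdoor/first 18 > Podcast/first 13 > Podcast/second 10 > Outdoor/second 7 > Native/first 6 > Native/second 4.
Fill TV first block (15 at 23) → 185 left.
Fill TV second block (55 at 19) → 130 left.
Outdoor/first (18): +45 → 85 left.
Fill Podcast first block (45 at 13) → 40 left.
Podcast/second: +40 of 50 at 10; pool empty.
Total = 23×15 + 19×55 + 18×45 + 13×45 + 10×40 = 3185.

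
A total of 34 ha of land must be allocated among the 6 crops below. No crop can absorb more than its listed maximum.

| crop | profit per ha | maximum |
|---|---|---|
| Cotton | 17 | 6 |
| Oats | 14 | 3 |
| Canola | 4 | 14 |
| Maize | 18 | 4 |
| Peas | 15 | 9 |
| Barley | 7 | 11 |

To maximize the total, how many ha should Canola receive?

1

Order the crops by profit per ha: Maize 18 > Cotton 17 > Peas 15 > Oats 14 > Barley 7 > Canola 4.
Give Maize 4 to hit its cap of 4 → 30 left.
Give Cotton 6 to hit its cap of 6 → 24 left.
Peas: +9 to 9 (cap) → 15 left.
Oats: +3 to 3 (cap) → 12 left.
Barley: +11 to 11 (cap) → 1 left.
Canola has room for 14 but only 1 remain, so it gets 1.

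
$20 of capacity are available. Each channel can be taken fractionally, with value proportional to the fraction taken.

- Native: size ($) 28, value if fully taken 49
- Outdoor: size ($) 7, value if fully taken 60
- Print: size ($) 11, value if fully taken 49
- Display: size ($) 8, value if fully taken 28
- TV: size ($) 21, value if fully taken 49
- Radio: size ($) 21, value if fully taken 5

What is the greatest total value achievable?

Rank by value-to-size ratio: Outdoor 60/7≈8.57, Print 49/11≈4.45, Display 28/8≈3.5, TV 49/21≈2.33, Native 49/28≈1.75, Radio 5/21≈0.238.
Take all of Outdoor (7 $, value 60) ; 13 $ left.
All 11 $ of Print fit (value 49) ; 2 remain.
Only 2 $ remain; take 2/8 of Display for value 28×2/8 = 7.
Total value = 116.

116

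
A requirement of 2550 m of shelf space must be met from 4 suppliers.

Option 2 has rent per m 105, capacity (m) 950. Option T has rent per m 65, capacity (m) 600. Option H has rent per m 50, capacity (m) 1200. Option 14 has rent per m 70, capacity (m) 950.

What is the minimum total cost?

151500

Cheapest first:
Option H at 50: take all 1200 m → 1350 still needed.
Take 600 from Option T at 65 → need 750 more.
Option 14 at 70: take 750 of its 950 → requirement met.
Option 2: unused.
Cost = 1200×50 + 600×65 + 750×70 = 151500.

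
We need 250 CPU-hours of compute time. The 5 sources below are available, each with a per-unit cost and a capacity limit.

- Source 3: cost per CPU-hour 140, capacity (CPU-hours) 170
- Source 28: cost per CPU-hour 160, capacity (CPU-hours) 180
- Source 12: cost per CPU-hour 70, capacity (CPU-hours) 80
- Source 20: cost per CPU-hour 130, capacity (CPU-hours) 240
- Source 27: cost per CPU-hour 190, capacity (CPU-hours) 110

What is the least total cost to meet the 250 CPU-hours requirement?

27700

Fill from the cheapest source first.
Source 12 at 70: take all 80 CPU-hours → 170 still needed.
Take 170 from Source 20 at 130 to finish.
Source 3, Source 28, Source 27: unused.
Cost = 80×70 + 170×130 = 27700.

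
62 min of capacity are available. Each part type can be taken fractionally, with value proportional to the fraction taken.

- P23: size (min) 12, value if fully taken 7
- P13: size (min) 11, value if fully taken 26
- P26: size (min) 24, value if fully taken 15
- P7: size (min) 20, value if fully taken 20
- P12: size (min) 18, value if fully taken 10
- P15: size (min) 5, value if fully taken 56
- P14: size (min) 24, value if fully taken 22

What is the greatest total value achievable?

125.25

Sort by value density: P15 56/5≈11.2, P13 26/11≈2.36, P7 20/20≈1, P14 22/24≈0.917, P26 15/24≈0.625, P23 7/12≈0.583, P12 10/18≈0.556.
Take all of P15 (5 min, value 56) — 57 min left.
P13: take in full, 11 min for value 26 — 46 left.
All 20 min of P7 fit (value 20) — 26 remain.
P14: take in full, 24 min for value 22 — 2 left.
2 min left: a 2/24 share of P26 gives 15×2/24 = 1.25.
Total value = 125.25.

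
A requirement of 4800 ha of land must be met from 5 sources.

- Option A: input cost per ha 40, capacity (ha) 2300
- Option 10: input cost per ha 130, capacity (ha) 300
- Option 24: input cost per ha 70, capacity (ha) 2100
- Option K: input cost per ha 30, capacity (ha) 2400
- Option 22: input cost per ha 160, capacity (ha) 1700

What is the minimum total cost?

Use sources in increasing cost order.
Take 2400 from Option K at 30 ; need 2400 more.
Option A at 40: take all 2300 ha ; 100 still needed.
Option 24 (70): take the remaining 100 ; done.
Option 10, Option 22: unused.
Cost = 2400×30 + 2300×40 + 100×70 = 171000.

171000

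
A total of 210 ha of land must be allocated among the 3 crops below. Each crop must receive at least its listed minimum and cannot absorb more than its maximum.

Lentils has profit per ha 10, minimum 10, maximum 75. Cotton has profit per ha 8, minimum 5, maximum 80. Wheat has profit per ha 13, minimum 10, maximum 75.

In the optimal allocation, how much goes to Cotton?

60

Meeting every minimum uses 10+5+10 = 25 ha, leaving 185.
Highest profit per ha first: Wheat 13 > Lentils 10 > Cotton 8.
Give Wheat 65 more to hit its cap of 75 ; 120 left.
Lentils: +65 to 75 (cap) ; 55 left.
Only 55 left; Cotton takes them to reach 60.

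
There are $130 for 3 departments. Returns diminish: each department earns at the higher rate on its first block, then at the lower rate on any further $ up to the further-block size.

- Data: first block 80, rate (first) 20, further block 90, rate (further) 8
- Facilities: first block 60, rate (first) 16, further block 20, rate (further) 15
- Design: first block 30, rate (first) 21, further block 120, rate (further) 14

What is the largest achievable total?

Order all 6 blocks by rate: Design/tier1 21 > Data/tier1 20 > Facilities/tier1 16 > Facilities/tier2 15 > Design/tier2 14 > Data/tier2 8.
Design/tier1 (21): +30 → 100 left.
Data/tier1 (20): +80 → 20 left.
Facilities/tier1: +20 of 60 at 16; pool empty.
Total = 21×30 + 20×80 + 16×20 = 2550.

2550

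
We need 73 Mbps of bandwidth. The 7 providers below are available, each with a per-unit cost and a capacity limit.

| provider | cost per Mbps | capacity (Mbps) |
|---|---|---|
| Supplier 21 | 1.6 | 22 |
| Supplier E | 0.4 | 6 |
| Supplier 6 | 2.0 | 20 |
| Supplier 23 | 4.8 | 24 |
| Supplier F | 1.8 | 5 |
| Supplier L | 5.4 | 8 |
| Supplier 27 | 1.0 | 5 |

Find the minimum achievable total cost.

Cheapest first:
Take 6 from Supplier E at 0.4 → need 67 more.
Supplier 27 (1.0): use full 5 → 62 Mbps to go.
Supplier 21 (1.6): use full 22 → 40 Mbps to go.
Supplier F at 1.8: take all 5 Mbps → 35 still needed.
Supplier 6 (2.0): use full 20 → 15 Mbps to go.
Supplier 23 at 4.8: take 15 of its 24 → requirement met.
Supplier L: unused.
Cost = 6×0.4 + 5×1.0 + 22×1.6 + 5×1.8 + 20×2.0 + 15×4.8 = 163.6.

163.6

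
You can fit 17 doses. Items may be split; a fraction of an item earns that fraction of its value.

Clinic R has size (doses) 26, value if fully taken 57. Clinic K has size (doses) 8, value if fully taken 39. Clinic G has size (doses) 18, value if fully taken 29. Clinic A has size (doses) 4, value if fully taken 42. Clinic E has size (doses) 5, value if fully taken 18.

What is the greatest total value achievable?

Sort by value density: Clinic A 42/4≈10.5, Clinic K 39/8≈4.88, Clinic E 18/5≈3.6, Clinic R 57/26≈2.19, Clinic G 29/18≈1.61.
Take all of Clinic A (4 doses, value 42) → 13 doses left.
Take all of Clinic K (8 doses, value 39) → 5 doses left.
All 5 doses of Clinic E fit (value 18) → 0 remain.
Total value = 99.

99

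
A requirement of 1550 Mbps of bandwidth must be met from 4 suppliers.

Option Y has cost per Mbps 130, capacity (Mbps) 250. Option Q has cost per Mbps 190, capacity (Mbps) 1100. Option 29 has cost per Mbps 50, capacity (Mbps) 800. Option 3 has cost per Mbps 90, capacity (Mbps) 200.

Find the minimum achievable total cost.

Cheapest first:
Take 800 from Option 29 at 50 → need 750 more.
Option 3 (90): use full 200 → 550 Mbps to go.
Take 250 from Option Y at 130 → need 300 more.
Option Q at 190: take 300 of its 1100 → requirement met.
Cost = 800×50 + 200×90 + 250×130 + 300×190 = 147500.

147500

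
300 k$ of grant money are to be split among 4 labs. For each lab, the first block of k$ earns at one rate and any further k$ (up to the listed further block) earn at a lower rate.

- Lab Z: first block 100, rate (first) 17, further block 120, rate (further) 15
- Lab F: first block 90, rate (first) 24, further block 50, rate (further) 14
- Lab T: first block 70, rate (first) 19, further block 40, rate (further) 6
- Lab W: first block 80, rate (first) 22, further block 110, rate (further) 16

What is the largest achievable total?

6270

Treat each block as its own option and order by rate: Lab F/tier1 24 > Lab W/tier1 22 > Lab T/tier1 19 > Lab Z/tier1 17 > Lab W/tier2 16 > Lab Z/tier2 15 > Lab F/tier2 14 > Lab T/tier2 6.
Fill Lab F tier1 block (90 at 24) ; 210 left.
Lab W tier1 at 22: fill all 80 ; 130 left.
Fill Lab T tier1 block (70 at 19) ; 60 left.
Lab Z/tier1: +60 of 100 at 17; pool empty.
Total = 24×90 + 22×80 + 19×70 + 17×60 = 6270.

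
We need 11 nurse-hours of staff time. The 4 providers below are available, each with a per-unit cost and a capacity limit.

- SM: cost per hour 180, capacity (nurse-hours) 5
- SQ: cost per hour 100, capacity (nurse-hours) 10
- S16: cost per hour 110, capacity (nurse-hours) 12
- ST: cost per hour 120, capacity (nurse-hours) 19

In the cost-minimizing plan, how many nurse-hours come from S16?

Cheapest first:
Take 10 from SQ at 100 → need 1 more.
Take 1 from S16 at 110 to finish.
ST, SM: unused.

1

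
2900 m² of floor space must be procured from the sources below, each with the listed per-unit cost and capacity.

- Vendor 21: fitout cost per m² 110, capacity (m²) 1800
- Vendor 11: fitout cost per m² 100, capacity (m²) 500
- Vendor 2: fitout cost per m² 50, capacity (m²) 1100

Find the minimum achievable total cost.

248000

Fill from the cheapest source first.
Vendor 2 at 50: take all 1100 m² — 1800 still needed.
Vendor 11 (100): use full 500 — 1300 m² to go.
Take 1300 from Vendor 21 at 110 to finish.
Cost = 1100×50 + 500×100 + 1300×110 = 248000.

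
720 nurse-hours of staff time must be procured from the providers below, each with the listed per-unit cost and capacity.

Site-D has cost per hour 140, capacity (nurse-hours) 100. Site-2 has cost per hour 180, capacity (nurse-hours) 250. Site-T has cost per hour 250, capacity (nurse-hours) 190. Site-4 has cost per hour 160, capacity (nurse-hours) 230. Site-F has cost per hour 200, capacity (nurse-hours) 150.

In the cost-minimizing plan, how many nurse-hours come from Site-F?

140

Use providers in increasing cost order.
Take 100 from Site-D at 140 ; need 620 more.
Site-4 at 160: take all 230 nurse-hours ; 390 still needed.
Site-2 at 180: take all 250 nurse-hours ; 140 still needed.
Take 140 from Site-F at 200 to finish.
Site-T: unused.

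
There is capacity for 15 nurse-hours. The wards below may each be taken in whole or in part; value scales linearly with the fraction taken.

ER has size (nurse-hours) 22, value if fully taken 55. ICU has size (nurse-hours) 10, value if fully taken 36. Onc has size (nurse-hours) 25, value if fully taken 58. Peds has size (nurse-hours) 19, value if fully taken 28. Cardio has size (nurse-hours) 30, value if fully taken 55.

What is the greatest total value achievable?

48.5

Best value per unit of size first: ICU 36/10≈3.6, ER 55/22≈2.5, Onc 58/25≈2.32, Cardio 55/30≈1.83, Peds 28/19≈1.47.
ICU: take in full, 10 nurse-hours for value 36 — 5 left.
5 nurse-hours left: a 5/22 share of ER gives 55×5/22 = 12.5.
Total value = 48.5.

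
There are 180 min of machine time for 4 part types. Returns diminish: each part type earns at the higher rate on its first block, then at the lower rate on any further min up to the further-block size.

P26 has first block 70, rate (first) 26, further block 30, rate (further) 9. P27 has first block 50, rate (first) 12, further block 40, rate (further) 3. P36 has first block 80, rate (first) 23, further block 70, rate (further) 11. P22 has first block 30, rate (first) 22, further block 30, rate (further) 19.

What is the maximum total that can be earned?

Rank every tier by rate: P26/tier1 26 > P36/tier1 23 > P22/tier1 22 > P22/tier2 19 > P27/tier1 12 > P36/tier2 11 > P26/tier2 9 > P27/tier2 3.
Fill P26 tier1 block (70 at 26) → 110 left.
P36 tier1 at 23: fill all 80 → 30 left.
P22 tier1 at 22: fill all 30 → 0 left.
Total = 26×70 + 23×80 + 22×30 = 4320.

4320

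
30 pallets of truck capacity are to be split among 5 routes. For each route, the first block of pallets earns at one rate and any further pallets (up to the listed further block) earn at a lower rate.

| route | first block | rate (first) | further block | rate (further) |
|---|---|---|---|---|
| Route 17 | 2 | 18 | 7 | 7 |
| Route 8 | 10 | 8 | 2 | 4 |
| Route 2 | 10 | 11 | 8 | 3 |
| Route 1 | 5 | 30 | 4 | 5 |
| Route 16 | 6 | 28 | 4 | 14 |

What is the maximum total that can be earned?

Rank every tier by rate: Route 1/first 30 > Route 16/first 28 > Route 17/first 18 > Route 16/second 14 > Route 2/first 11 > Route 8/first 8 > Route 17/second 7 > Route 1/second 5 > Route 8/second 4 > Route 2/second 3.
Route 1 first at 30: fill all 5 → 25 left.
Fill Route 16 first block (6 at 28) → 19 left.
Fill Route 17 first block (2 at 18) → 17 left.
Route 16 second at 14: fill all 4 → 13 left.
Route 2 first at 11: fill all 10 → 3 left.
Route 8 first at 8: only 3 left, fill 3.
Total = 30×5 + 28×6 + 18×2 + 14×4 + 11×10 + 8×3 = 544.

544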